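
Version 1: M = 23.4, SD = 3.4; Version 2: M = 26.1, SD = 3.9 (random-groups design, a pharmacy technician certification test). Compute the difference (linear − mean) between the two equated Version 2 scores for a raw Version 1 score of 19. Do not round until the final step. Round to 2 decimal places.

Mean-equated: 19 + (26.1 − 23.4) = 21.70
Linear-equated: (3.9/3.4)(19 − 23.4) + 26.1 = 21.053
Difference = 21.053 − 21.70 = -0.65

-0.65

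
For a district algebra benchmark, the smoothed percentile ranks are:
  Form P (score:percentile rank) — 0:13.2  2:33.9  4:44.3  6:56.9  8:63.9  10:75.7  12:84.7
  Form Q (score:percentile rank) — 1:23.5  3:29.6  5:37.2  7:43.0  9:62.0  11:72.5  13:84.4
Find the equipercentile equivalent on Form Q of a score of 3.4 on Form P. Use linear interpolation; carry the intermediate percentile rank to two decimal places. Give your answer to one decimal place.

6.4

PR of 3.4 on Form P: 33.9 + (3.4 − 2)/(4 − 2) × (44.3 − 33.9) = 41.18
On Form Q, PR 41.18 falls between score 5 (PR 37.2) and 7 (PR 43.0).
Interpolate: 5 + (41.18 − 37.2)/(43.0 − 37.2) × (7 − 5) = 6.4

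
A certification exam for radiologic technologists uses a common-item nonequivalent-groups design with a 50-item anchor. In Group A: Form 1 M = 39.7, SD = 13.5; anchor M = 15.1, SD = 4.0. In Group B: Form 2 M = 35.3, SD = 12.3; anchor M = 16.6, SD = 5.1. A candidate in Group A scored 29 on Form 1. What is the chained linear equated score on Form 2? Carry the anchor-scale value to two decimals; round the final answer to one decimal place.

Form 1 → anchor (Group A): v = (4.0/13.5)(29 − 39.7) + 15.1 = 11.93
anchor → Form 2 (Group B): y = (12.3/5.1)(11.93 − 16.6) + 35.3 = 24.0

24.0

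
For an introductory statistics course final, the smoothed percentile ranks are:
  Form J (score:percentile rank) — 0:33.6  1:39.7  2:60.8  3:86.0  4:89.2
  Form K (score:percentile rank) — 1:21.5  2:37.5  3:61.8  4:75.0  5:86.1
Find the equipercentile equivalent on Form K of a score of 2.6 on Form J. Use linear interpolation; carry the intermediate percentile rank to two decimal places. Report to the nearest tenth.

PR of 2.6 on Form J: 60.8 + (2.6 − 2)/(3 − 2) × (86.0 − 60.8) = 75.92
On Form K, PR 75.92 falls between score 4 (PR 75.0) and 5 (PR 86.1).
Interpolate: 4 + (75.92 − 75.0)/(86.1 − 75.0) × (5 − 4) = 4.1

4.1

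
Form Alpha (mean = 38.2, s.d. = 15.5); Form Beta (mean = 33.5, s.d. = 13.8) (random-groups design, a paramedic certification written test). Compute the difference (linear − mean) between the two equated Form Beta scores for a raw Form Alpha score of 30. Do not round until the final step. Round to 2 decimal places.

0.90

Mean-equated: 30 + (33.5 − 38.2) = 25.30
Linear-equated: (13.8/15.5)(30 − 38.2) + 33.5 = 26.199
Difference = 26.199 − 25.30 = 0.90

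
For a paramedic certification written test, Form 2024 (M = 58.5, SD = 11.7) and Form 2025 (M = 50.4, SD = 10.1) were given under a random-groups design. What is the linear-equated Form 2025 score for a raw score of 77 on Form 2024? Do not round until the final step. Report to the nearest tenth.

66.4

Linear equating: y = (SD_Y/SD_X)(x − M_X) + M_Y
y = (10.1/11.7)(77 − 58.5) + 50.4
y = 0.863248 × 18.5 + 50.4 = 15.9701 + 50.4 = 66.4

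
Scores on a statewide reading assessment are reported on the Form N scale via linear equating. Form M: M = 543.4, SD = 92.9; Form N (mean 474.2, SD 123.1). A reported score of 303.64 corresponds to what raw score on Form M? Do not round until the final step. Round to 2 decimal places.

Invert y = (SD_Y/SD_X)(x − M_X) + M_Y:
x = (SD_X/SD_Y)(y − M_Y) + M_X = (92.9/123.1)(303.64 − 474.2) + 543.4
x = 0.754671 × -170.560 + 543.4 = 414.68

414.68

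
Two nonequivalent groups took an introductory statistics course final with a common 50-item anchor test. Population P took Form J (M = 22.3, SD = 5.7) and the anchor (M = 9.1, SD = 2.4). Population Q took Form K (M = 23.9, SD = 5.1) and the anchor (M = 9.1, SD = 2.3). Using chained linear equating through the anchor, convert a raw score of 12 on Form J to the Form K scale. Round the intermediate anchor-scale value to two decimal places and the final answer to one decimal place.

Form J → anchor (Population P): v = (2.4/5.7)(12 − 22.3) + 9.1 = 4.76
anchor → Form K (Population Q): y = (5.1/2.3)(4.76 − 9.1) + 23.9 = 14.3

14.3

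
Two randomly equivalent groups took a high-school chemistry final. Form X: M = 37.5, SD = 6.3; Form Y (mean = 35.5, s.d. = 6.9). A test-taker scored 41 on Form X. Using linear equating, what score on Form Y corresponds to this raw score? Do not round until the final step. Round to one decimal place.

Linear equating: y = (SD_Y/SD_X)(x − M_X) + M_Y
y = (6.9/6.3)(41 − 37.5) + 35.5
y = 1.095238 × 3.5 + 35.5 = 3.8333 + 35.5 = 39.3

39.3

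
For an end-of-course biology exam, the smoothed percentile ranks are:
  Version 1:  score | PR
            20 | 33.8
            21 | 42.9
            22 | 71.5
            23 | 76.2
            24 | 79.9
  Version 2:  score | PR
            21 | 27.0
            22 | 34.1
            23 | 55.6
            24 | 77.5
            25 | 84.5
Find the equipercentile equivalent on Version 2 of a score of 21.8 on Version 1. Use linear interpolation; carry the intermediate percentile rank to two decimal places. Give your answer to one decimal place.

PR of 21.8 on Version 1: 42.9 + (21.8 − 21)/(22 − 21) × (71.5 − 42.9) = 65.78
On Version 2, PR 65.78 falls between score 23 (PR 55.6) and 24 (PR 77.5).
Interpolate: 23 + (65.78 − 55.6)/(77.5 − 55.6) × (24 − 23) = 23.5

23.5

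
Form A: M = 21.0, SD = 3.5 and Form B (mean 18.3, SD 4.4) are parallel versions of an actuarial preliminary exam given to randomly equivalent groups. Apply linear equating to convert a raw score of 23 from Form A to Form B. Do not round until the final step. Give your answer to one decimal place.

20.8

Linear equating: y = (SD_Y/SD_X)(x − M_X) + M_Y
y = (4.4/3.5)(23 − 21.0) + 18.3
y = 1.257143 × 2.0 + 18.3 = 2.5143 + 18.3 = 20.8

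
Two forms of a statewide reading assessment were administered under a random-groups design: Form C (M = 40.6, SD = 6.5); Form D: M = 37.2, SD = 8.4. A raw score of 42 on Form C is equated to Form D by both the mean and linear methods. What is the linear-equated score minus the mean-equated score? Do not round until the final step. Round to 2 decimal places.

Mean-equated: 42 + (37.2 − 40.6) = 38.60
Linear-equated: (8.4/6.5)(42 − 40.6) + 37.2 = 39.009
Difference = 39.009 − 38.60 = 0.41

0.41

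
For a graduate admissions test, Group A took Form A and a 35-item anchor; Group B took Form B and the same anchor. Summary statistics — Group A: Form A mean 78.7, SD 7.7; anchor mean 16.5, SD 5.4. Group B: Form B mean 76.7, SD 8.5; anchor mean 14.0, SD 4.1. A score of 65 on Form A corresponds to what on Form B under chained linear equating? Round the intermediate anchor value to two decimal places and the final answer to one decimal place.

Form A → anchor (Group A): v = (5.4/7.7)(65 − 78.7) + 16.5 = 6.89
anchor → Form B (Group B): y = (8.5/4.1)(6.89 − 14.0) + 76.7 = 62.0

62.0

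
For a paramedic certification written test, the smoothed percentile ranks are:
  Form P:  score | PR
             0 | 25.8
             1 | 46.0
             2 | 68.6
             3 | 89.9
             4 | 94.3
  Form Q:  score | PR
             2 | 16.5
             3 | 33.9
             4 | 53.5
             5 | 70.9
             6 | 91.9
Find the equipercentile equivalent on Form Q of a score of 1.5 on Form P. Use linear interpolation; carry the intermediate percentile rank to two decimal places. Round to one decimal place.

PR of 1.5 on Form P: 46.0 + (1.5 − 1)/(2 − 1) × (68.6 − 46.0) = 57.30
On Form Q, PR 57.30 falls between score 4 (PR 53.5) and 5 (PR 70.9).
Interpolate: 4 + (57.30 − 53.5)/(70.9 − 53.5) × (5 − 4) = 4.2

4.2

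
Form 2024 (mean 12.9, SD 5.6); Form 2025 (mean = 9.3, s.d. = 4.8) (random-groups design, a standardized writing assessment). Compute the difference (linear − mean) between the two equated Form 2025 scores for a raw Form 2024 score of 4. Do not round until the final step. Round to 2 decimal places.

Mean-equated: 4 + (9.3 − 12.9) = 0.40
Linear-equated: (4.8/5.6)(4 − 12.9) + 9.3 = 1.671
Difference = 1.671 − 0.40 = 1.27

1.27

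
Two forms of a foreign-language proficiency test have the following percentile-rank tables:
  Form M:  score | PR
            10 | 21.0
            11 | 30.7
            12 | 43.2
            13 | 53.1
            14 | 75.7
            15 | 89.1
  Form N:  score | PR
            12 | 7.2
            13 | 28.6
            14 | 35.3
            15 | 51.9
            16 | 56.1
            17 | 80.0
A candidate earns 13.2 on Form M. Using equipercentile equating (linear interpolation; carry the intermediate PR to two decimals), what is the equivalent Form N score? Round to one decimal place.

16.1

PR of 13.2 on Form M: 53.1 + (13.2 − 13)/(14 − 13) × (75.7 − 53.1) = 57.62
On Form N, PR 57.62 falls between score 16 (PR 56.1) and 17 (PR 80.0).
Interpolate: 16 + (57.62 − 56.1)/(80.0 − 56.1) × (17 − 16) = 16.1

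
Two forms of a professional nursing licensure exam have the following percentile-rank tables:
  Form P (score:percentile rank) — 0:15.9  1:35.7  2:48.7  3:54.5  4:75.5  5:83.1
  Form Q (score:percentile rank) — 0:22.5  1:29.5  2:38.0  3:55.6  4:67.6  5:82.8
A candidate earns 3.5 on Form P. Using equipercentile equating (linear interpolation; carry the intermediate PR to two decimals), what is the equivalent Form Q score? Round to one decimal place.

PR of 3.5 on Form P: 54.5 + (3.5 − 3)/(4 − 3) × (75.5 − 54.5) = 65.00
On Form Q, PR 65.00 falls between score 3 (PR 55.6) and 4 (PR 67.6).
Interpolate: 3 + (65.00 − 55.6)/(67.6 − 55.6) × (4 − 3) = 3.8

3.8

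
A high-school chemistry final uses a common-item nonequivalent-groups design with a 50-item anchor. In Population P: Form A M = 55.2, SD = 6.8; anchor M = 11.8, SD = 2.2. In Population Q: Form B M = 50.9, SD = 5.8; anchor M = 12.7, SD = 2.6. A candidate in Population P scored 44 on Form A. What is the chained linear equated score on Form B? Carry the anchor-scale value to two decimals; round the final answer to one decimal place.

Form A → anchor (Population P): v = (2.2/6.8)(44 − 55.2) + 11.8 = 8.18
anchor → Form B (Population Q): y = (5.8/2.6)(8.18 − 12.7) + 50.9 = 40.8

40.8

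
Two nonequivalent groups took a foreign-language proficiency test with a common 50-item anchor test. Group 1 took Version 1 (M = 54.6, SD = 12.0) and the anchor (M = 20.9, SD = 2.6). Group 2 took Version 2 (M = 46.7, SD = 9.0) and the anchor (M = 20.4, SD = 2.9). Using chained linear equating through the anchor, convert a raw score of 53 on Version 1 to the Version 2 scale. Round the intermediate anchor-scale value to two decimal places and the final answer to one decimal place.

47.2

Version 1 → anchor (Group 1): v = (2.6/12.0)(53 − 54.6) + 20.9 = 20.55
anchor → Version 2 (Group 2): y = (9.0/2.9)(20.55 − 20.4) + 46.7 = 47.2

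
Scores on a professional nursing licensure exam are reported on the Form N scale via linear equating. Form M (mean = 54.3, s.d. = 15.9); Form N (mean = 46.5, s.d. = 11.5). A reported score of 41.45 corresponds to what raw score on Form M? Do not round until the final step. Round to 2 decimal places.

Invert y = (SD_Y/SD_X)(x − M_X) + M_Y:
x = (SD_X/SD_Y)(y − M_Y) + M_X = (15.9/11.5)(41.45 − 46.5) + 54.3
x = 1.382609 × -5.050 + 54.3 = 47.32

47.32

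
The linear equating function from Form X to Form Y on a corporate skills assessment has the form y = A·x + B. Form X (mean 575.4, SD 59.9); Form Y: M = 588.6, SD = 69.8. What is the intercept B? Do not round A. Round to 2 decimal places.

-81.90

A = SD_Y / SD_X = 69.8 / 59.9 = 1.165275
B = M_Y − A·M_X = 588.6 − 1.165275 × 575.4 = -81.90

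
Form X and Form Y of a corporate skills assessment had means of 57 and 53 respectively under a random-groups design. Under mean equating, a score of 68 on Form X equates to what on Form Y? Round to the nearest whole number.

64

Mean equating: y = x + (M_Y − M_X) = 68 + (53 − 57) = 64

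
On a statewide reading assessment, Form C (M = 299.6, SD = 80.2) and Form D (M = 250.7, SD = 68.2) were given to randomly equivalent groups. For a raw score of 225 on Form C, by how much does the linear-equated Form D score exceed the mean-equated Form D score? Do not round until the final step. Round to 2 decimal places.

Mean-equated: 225 + (250.7 − 299.6) = 176.10
Linear-equated: (68.2/80.2)(225 − 299.6) + 250.7 = 187.262
Difference = 187.262 − 176.10 = 11.16

11.16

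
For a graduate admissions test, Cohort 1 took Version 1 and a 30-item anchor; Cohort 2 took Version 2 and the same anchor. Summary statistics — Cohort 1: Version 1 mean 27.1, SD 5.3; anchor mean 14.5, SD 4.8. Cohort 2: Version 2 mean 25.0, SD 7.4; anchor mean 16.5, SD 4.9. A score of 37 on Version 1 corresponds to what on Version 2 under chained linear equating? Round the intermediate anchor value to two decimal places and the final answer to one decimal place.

35.5

Version 1 → anchor (Cohort 1): v = (4.8/5.3)(37 − 27.1) + 14.5 = 23.47
anchor → Version 2 (Cohort 2): y = (7.4/4.9)(23.47 − 16.5) + 25.0 = 35.5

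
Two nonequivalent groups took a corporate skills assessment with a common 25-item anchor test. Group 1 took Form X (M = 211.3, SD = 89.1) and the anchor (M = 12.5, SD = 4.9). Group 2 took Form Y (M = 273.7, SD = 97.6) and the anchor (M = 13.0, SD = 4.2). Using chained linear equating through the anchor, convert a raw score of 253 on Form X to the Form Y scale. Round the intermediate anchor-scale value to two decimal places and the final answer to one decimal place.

315.3

Form X → anchor (Group 1): v = (4.9/89.1)(253 − 211.3) + 12.5 = 14.79
anchor → Form Y (Group 2): y = (97.6/4.2)(14.79 − 13.0) + 273.7 = 315.3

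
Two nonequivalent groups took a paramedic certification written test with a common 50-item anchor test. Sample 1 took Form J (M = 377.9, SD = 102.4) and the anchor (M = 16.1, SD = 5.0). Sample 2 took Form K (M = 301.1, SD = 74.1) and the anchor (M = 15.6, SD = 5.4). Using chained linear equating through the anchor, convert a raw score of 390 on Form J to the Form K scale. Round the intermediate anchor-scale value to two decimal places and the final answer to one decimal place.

316.1

Form J → anchor (Sample 1): v = (5.0/102.4)(390 − 377.9) + 16.1 = 16.69
anchor → Form K (Sample 2): y = (74.1/5.4)(16.69 − 15.6) + 301.1 = 316.1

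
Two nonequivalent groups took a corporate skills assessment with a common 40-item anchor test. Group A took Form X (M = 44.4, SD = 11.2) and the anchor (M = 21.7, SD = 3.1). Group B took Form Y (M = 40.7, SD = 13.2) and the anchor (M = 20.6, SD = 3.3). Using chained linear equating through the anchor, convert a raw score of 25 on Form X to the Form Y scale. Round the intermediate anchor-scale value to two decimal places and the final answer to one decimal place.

Form X → anchor (Group A): v = (3.1/11.2)(25 − 44.4) + 21.7 = 16.33
anchor → Form Y (Group B): y = (13.2/3.3)(16.33 − 20.6) + 40.7 = 23.6

23.6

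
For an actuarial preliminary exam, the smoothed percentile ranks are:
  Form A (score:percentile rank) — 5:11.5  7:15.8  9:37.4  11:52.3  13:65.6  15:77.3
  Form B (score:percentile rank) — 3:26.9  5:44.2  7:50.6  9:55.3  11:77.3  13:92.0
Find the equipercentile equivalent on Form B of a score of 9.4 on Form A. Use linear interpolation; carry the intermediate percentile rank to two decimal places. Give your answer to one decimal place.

4.6

PR of 9.4 on Form A: 37.4 + (9.4 − 9)/(11 − 9) × (52.3 − 37.4) = 40.38
On Form B, PR 40.38 falls between score 3 (PR 26.9) and 5 (PR 44.2).
Interpolate: 3 + (40.38 − 26.9)/(44.2 − 26.9) × (5 − 3) = 4.6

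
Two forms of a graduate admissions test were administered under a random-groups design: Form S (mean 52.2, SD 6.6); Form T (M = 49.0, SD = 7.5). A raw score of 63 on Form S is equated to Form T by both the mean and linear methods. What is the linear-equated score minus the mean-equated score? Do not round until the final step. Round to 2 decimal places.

Mean-equated: 63 + (49.0 − 52.2) = 59.80
Linear-equated: (7.5/6.6)(63 − 52.2) + 49.0 = 61.273
Difference = 61.273 − 59.80 = 1.47

1.47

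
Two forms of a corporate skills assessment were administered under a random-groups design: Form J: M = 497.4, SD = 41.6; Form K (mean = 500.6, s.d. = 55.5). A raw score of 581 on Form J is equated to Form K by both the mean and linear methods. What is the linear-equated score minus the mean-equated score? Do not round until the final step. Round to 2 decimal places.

Mean-equated: 581 + (500.6 − 497.4) = 584.20
Linear-equated: (55.5/41.6)(581 − 497.4) + 500.6 = 612.134
Difference = 612.134 − 584.20 = 27.93

27.93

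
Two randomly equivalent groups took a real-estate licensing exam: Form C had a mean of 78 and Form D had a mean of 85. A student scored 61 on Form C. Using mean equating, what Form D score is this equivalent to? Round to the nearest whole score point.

Mean equating: y = x + (M_Y − M_X) = 61 + (85 − 78) = 68

68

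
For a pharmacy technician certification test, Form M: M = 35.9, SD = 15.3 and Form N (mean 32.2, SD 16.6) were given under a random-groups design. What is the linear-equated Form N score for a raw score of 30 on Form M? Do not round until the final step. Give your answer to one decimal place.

25.8

Linear equating: y = (SD_Y/SD_X)(x − M_X) + M_Y
y = (16.6/15.3)(30 − 35.9) + 32.2
y = 1.084967 × -5.9 + 32.2 = -6.4013 + 32.2 = 25.8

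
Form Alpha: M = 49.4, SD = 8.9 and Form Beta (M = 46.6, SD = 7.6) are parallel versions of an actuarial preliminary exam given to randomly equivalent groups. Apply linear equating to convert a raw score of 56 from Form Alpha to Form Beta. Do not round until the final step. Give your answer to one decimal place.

52.2

Linear equating: y = (SD_Y/SD_X)(x − M_X) + M_Y
y = (7.6/8.9)(56 − 49.4) + 46.6
y = 0.853933 × 6.6 + 46.6 = 5.6360 + 46.6 = 52.2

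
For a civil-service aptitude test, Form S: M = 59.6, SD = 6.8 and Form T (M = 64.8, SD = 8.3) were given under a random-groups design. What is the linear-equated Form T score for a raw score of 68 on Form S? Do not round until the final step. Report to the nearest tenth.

Linear equating: y = (SD_Y/SD_X)(x − M_X) + M_Y
y = (8.3/6.8)(68 − 59.6) + 64.8
y = 1.220588 × 8.4 + 64.8 = 10.2529 + 64.8 = 75.1

75.1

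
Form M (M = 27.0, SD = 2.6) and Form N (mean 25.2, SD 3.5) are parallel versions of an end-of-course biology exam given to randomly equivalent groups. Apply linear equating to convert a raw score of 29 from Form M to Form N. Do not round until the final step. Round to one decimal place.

27.9

Linear equating: y = (SD_Y/SD_X)(x − M_X) + M_Y
y = (3.5/2.6)(29 − 27.0) + 25.2
y = 1.346154 × 2.0 + 25.2 = 2.6923 + 25.2 = 27.9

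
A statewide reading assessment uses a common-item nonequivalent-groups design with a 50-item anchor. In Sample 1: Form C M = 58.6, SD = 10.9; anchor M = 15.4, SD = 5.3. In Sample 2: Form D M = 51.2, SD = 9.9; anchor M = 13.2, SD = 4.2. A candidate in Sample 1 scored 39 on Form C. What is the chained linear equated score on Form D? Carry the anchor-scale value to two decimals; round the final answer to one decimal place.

Form C → anchor (Sample 1): v = (5.3/10.9)(39 − 58.6) + 15.4 = 5.87
anchor → Form D (Sample 2): y = (9.9/4.2)(5.87 − 13.2) + 51.2 = 33.9

33.9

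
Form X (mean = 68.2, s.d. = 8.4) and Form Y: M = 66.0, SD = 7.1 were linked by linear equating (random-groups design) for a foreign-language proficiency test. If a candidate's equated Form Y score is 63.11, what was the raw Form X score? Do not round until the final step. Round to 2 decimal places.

64.78

Invert y = (SD_Y/SD_X)(x − M_X) + M_Y:
x = (SD_X/SD_Y)(y − M_Y) + M_X = (8.4/7.1)(63.11 − 66.0) + 68.2
x = 1.183099 × -2.890 + 68.2 = 64.78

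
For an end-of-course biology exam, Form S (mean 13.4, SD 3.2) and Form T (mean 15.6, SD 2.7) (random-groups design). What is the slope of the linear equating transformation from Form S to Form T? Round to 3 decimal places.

0.844

A = SD_Y / SD_X = 2.7 / 3.2 = 0.844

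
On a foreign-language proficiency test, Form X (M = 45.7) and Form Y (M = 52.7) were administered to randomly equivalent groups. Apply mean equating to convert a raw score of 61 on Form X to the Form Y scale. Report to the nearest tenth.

Mean equating: y = x + (M_Y − M_X) = 61 + (52.7 − 45.7) = 68.0

68.0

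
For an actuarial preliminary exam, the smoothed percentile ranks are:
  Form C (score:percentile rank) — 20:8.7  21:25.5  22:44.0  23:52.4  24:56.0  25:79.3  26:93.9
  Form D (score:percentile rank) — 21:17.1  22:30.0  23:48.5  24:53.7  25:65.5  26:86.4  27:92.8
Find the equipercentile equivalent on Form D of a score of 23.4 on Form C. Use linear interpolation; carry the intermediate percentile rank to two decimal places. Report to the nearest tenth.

24.0

PR of 23.4 on Form C: 52.4 + (23.4 − 23)/(24 − 23) × (56.0 − 52.4) = 53.84
On Form D, PR 53.84 falls between score 24 (PR 53.7) and 25 (PR 65.5).
Interpolate: 24 + (53.84 − 53.7)/(65.5 − 53.7) × (25 − 24) = 24.0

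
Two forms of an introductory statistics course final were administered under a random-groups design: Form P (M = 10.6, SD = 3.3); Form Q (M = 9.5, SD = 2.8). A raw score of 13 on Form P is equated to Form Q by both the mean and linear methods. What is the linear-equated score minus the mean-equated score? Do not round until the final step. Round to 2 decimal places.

-0.36

Mean-equated: 13 + (9.5 − 10.6) = 11.90
Linear-equated: (2.8/3.3)(13 − 10.6) + 9.5 = 11.536
Difference = 11.536 − 11.90 = -0.36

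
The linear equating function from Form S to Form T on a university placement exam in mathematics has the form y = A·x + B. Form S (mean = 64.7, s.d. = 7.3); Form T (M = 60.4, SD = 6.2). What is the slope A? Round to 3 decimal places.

A = SD_Y / SD_X = 6.2 / 7.3 = 0.849

0.849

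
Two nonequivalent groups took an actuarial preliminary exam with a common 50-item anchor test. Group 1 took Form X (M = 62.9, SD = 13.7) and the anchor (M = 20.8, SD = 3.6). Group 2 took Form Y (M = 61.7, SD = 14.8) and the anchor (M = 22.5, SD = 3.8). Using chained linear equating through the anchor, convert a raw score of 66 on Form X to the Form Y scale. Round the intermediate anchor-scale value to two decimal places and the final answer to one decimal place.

58.2

Form X → anchor (Group 1): v = (3.6/13.7)(66 − 62.9) + 20.8 = 21.61
anchor → Form Y (Group 2): y = (14.8/3.8)(21.61 − 22.5) + 61.7 = 58.2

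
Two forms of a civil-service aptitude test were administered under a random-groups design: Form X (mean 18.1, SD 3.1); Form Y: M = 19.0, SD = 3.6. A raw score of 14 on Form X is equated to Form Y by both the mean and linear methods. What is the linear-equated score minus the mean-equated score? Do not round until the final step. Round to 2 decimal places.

-0.66

Mean-equated: 14 + (19.0 − 18.1) = 14.90
Linear-equated: (3.6/3.1)(14 − 18.1) + 19.0 = 14.239
Difference = 14.239 − 14.90 = -0.66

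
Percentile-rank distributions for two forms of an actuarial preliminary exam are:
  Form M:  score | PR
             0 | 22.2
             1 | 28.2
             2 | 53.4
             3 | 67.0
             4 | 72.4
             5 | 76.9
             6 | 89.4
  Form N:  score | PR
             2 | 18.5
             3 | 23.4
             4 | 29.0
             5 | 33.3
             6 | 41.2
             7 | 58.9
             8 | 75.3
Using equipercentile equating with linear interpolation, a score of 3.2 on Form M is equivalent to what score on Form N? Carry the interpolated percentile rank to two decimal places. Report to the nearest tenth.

7.6

PR of 3.2 on Form M: 67.0 + (3.2 − 3)/(4 − 3) × (72.4 − 67.0) = 68.08
On Form N, PR 68.08 falls between score 7 (PR 58.9) and 8 (PR 75.3).
Interpolate: 7 + (68.08 − 58.9)/(75.3 − 58.9) × (8 − 7) = 7.6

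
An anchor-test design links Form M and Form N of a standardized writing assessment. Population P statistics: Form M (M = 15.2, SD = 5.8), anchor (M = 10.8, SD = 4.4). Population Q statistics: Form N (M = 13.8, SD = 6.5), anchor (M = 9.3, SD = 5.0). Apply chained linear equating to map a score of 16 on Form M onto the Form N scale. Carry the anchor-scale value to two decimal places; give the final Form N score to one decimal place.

16.5

Form M → anchor (Population P): v = (4.4/5.8)(16 − 15.2) + 10.8 = 11.41
anchor → Form N (Population Q): y = (6.5/5.0)(11.41 − 9.3) + 13.8 = 16.5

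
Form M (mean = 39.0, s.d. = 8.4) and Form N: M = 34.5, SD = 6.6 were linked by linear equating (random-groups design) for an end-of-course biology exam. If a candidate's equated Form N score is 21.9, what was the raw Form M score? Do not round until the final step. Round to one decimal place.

Invert y = (SD_Y/SD_X)(x − M_X) + M_Y:
x = (SD_X/SD_Y)(y − M_Y) + M_X = (8.4/6.6)(21.9 − 34.5) + 39.0
x = 1.272727 × -12.600 + 39.0 = 23.0

23.0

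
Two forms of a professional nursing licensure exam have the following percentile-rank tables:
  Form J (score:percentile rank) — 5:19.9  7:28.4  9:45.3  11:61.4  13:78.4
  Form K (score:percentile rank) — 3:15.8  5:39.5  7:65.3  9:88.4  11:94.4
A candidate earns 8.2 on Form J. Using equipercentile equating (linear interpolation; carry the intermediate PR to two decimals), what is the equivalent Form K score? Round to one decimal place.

4.9

PR of 8.2 on Form J: 28.4 + (8.2 − 7)/(9 − 7) × (45.3 − 28.4) = 38.54
On Form K, PR 38.54 falls between score 3 (PR 15.8) and 5 (PR 39.5).
Interpolate: 3 + (38.54 − 15.8)/(39.5 − 15.8) × (5 − 3) = 4.9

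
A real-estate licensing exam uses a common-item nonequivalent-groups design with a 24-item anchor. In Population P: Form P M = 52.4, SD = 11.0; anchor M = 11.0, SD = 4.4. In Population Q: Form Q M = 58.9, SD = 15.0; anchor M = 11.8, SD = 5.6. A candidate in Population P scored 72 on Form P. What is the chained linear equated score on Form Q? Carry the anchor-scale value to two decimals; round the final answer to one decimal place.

Form P → anchor (Population P): v = (4.4/11.0)(72 − 52.4) + 11.0 = 18.84
anchor → Form Q (Population Q): y = (15.0/5.6)(18.84 − 11.8) + 58.9 = 77.8

77.8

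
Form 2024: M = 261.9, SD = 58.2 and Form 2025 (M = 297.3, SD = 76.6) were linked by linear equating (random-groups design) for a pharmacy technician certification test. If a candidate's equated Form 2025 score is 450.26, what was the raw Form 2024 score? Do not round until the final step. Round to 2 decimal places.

378.12

Invert y = (SD_Y/SD_X)(x − M_X) + M_Y:
x = (SD_X/SD_Y)(y − M_Y) + M_X = (58.2/76.6)(450.26 − 297.3) + 261.9
x = 0.759791 × 152.960 + 261.9 = 378.12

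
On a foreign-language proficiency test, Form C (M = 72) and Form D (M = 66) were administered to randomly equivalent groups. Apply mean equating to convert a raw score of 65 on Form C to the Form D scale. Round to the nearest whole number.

Mean equating: y = x + (M_Y − M_X) = 65 + (66 − 72) = 59

59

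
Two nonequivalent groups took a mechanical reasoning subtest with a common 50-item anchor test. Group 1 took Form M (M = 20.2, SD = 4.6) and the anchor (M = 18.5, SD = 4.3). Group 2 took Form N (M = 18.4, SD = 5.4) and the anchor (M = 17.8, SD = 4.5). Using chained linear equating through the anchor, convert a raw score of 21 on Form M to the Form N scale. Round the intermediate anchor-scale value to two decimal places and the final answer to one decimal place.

20.1

Form M → anchor (Group 1): v = (4.3/4.6)(21 − 20.2) + 18.5 = 19.25
anchor → Form N (Group 2): y = (5.4/4.5)(19.25 − 17.8) + 18.4 = 20.1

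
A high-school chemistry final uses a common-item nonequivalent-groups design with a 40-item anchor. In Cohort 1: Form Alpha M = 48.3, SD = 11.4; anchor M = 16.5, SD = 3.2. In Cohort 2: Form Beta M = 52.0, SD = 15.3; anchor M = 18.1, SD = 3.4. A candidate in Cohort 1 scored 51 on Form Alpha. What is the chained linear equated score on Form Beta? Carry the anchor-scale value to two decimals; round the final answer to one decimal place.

Form Alpha → anchor (Cohort 1): v = (3.2/11.4)(51 − 48.3) + 16.5 = 17.26
anchor → Form Beta (Cohort 2): y = (15.3/3.4)(17.26 − 18.1) + 52.0 = 48.2

48.2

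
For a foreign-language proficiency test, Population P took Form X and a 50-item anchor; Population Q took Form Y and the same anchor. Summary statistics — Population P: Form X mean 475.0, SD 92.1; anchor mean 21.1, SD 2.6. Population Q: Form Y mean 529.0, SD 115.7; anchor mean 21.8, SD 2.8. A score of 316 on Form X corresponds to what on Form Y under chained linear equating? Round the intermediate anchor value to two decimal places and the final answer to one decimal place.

314.5

Form X → anchor (Population P): v = (2.6/92.1)(316 − 475.0) + 21.1 = 16.61
anchor → Form Y (Population Q): y = (115.7/2.8)(16.61 − 21.8) + 529.0 = 314.5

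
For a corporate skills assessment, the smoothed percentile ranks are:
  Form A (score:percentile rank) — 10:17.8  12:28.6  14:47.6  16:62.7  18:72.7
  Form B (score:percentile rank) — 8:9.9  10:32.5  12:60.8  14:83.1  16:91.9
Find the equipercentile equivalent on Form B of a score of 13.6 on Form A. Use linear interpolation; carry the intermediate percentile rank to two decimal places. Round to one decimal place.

10.8

PR of 13.6 on Form A: 28.6 + (13.6 − 12)/(14 − 12) × (47.6 − 28.6) = 43.80
On Form B, PR 43.80 falls between score 10 (PR 32.5) and 12 (PR 60.8).
Interpolate: 10 + (43.80 − 32.5)/(60.8 − 32.5) × (12 − 10) = 10.8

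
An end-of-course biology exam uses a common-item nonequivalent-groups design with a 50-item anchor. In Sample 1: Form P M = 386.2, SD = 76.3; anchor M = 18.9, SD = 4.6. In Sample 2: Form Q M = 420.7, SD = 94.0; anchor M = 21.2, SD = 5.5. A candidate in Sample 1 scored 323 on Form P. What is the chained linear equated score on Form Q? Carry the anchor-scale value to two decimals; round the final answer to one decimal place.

Form P → anchor (Sample 1): v = (4.6/76.3)(323 − 386.2) + 18.9 = 15.09
anchor → Form Q (Sample 2): y = (94.0/5.5)(15.09 − 21.2) + 420.7 = 316.3

316.3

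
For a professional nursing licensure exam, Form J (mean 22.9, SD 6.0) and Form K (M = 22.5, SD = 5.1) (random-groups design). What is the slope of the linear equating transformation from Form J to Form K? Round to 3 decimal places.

A = SD_Y / SD_X = 5.1 / 6.0 = 0.850

0.850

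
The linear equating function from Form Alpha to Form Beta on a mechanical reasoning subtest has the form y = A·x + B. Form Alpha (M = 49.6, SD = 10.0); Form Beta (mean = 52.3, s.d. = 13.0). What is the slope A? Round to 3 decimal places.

1.300

A = SD_Y / SD_X = 13.0 / 10.0 = 1.300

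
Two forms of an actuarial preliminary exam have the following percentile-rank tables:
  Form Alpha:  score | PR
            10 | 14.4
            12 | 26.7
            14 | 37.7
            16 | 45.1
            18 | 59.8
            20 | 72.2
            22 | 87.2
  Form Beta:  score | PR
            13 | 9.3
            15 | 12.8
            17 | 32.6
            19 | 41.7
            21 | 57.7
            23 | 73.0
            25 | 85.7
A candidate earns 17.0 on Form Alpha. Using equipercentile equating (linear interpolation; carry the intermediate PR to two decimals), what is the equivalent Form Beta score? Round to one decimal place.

20.3

PR of 17.0 on Form Alpha: 45.1 + (17.0 − 16)/(18 − 16) × (59.8 − 45.1) = 52.45
On Form Beta, PR 52.45 falls between score 19 (PR 41.7) and 21 (PR 57.7).
Interpolate: 19 + (52.45 − 41.7)/(57.7 − 41.7) × (21 − 19) = 20.3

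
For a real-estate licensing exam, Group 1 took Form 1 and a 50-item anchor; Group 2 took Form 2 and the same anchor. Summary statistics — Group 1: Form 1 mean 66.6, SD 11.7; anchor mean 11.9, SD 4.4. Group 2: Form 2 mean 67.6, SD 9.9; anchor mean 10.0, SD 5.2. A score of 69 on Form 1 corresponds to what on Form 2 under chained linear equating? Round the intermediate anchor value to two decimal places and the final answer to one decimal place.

Form 1 → anchor (Group 1): v = (4.4/11.7)(69 − 66.6) + 11.9 = 12.80
anchor → Form 2 (Group 2): y = (9.9/5.2)(12.80 − 10.0) + 67.6 = 72.9

72.9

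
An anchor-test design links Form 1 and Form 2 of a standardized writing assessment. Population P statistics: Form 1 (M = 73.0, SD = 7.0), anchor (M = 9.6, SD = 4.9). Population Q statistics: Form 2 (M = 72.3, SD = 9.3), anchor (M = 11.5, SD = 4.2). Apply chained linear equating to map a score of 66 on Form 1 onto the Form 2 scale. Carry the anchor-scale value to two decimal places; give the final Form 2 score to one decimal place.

57.2

Form 1 → anchor (Population P): v = (4.9/7.0)(66 − 73.0) + 9.6 = 4.70
anchor → Form 2 (Population Q): y = (9.3/4.2)(4.70 − 11.5) + 72.3 = 57.2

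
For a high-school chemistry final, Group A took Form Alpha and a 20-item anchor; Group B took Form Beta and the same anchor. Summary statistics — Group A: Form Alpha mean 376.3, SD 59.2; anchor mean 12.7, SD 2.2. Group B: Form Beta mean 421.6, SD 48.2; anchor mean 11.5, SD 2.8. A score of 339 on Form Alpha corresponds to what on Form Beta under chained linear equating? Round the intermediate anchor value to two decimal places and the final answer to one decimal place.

Form Alpha → anchor (Group A): v = (2.2/59.2)(339 − 376.3) + 12.7 = 11.31
anchor → Form Beta (Group B): y = (48.2/2.8)(11.31 − 11.5) + 421.6 = 418.3

418.3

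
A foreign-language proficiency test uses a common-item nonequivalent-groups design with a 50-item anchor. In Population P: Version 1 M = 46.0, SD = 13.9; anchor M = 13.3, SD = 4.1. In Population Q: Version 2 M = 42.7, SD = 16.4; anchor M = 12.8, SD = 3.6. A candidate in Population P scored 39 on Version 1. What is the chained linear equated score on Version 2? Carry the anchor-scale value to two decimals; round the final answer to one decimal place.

35.6

Version 1 → anchor (Population P): v = (4.1/13.9)(39 − 46.0) + 13.3 = 11.24
anchor → Version 2 (Population Q): y = (16.4/3.6)(11.24 − 12.8) + 42.7 = 35.6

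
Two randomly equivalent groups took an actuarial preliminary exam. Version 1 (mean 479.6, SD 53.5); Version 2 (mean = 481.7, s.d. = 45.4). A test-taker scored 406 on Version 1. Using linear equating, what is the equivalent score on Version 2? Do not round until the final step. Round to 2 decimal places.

Linear equating: y = (SD_Y/SD_X)(x − M_X) + M_Y
y = (45.4/53.5)(406 − 479.6) + 481.7
y = 0.848598 × -73.6 + 481.7 = -62.4568 + 481.7 = 419.24

419.24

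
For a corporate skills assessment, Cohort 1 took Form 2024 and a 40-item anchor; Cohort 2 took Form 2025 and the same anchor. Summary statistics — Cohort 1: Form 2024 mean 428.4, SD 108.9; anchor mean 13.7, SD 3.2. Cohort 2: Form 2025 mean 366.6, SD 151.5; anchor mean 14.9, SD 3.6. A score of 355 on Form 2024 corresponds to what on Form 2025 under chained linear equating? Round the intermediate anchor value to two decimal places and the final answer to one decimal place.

225.2

Form 2024 → anchor (Cohort 1): v = (3.2/108.9)(355 − 428.4) + 13.7 = 11.54
anchor → Form 2025 (Cohort 2): y = (151.5/3.6)(11.54 − 14.9) + 366.6 = 225.2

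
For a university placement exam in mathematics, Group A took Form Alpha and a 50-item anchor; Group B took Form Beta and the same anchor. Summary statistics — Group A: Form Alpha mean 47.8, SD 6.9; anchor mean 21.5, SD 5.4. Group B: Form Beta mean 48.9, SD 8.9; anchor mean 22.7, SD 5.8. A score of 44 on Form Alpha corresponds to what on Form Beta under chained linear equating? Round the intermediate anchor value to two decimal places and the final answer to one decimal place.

42.5

Form Alpha → anchor (Group A): v = (5.4/6.9)(44 − 47.8) + 21.5 = 18.53
anchor → Form Beta (Group B): y = (8.9/5.8)(18.53 − 22.7) + 48.9 = 42.5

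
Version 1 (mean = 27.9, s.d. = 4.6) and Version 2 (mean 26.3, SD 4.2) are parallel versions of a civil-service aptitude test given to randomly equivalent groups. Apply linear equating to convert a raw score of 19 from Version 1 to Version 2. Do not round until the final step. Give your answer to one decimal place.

18.2

Linear equating: y = (SD_Y/SD_X)(x − M_X) + M_Y
y = (4.2/4.6)(19 − 27.9) + 26.3
y = 0.913043 × -8.9 + 26.3 = -8.1261 + 26.3 = 18.2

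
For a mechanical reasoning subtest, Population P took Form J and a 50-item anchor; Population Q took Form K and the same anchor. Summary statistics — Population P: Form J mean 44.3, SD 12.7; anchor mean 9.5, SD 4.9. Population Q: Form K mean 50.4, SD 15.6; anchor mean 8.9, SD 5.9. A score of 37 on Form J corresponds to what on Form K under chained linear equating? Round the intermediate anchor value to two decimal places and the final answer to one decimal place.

44.5

Form J → anchor (Population P): v = (4.9/12.7)(37 − 44.3) + 9.5 = 6.68
anchor → Form K (Population Q): y = (15.6/5.9)(6.68 − 8.9) + 50.4 = 44.5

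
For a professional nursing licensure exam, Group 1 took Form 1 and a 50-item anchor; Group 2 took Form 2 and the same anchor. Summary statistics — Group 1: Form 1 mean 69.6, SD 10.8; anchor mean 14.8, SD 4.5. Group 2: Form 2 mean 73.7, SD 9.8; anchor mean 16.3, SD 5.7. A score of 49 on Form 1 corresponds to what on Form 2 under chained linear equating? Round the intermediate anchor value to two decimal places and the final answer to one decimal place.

Form 1 → anchor (Group 1): v = (4.5/10.8)(49 − 69.6) + 14.8 = 6.22
anchor → Form 2 (Group 2): y = (9.8/5.7)(6.22 − 16.3) + 73.7 = 56.4

56.4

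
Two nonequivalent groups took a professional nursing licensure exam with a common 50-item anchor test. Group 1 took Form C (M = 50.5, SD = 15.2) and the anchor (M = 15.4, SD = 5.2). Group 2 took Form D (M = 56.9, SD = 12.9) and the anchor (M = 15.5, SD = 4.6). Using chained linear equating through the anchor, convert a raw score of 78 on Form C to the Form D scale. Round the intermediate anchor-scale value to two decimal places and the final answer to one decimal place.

Form C → anchor (Group 1): v = (5.2/15.2)(78 − 50.5) + 15.4 = 24.81
anchor → Form D (Group 2): y = (12.9/4.6)(24.81 − 15.5) + 56.9 = 83.0

83.0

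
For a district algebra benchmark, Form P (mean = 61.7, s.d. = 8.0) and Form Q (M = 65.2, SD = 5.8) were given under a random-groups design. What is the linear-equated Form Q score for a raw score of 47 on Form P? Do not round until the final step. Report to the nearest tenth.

54.5

Linear equating: y = (SD_Y/SD_X)(x − M_X) + M_Y
y = (5.8/8.0)(47 − 61.7) + 65.2
y = 0.725000 × -14.7 + 65.2 = -10.6575 + 65.2 = 54.5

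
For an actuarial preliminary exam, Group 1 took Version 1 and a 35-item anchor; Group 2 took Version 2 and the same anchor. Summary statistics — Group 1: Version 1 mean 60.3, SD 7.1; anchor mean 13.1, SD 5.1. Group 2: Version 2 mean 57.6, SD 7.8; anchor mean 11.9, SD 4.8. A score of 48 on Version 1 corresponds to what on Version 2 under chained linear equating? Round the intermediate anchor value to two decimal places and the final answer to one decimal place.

45.2

Version 1 → anchor (Group 1): v = (5.1/7.1)(48 − 60.3) + 13.1 = 4.26
anchor → Version 2 (Group 2): y = (7.8/4.8)(4.26 − 11.9) + 57.6 = 45.2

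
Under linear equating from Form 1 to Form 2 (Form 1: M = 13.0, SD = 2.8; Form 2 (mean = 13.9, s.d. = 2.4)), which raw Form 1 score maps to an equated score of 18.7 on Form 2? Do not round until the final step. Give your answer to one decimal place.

Invert y = (SD_Y/SD_X)(x − M_X) + M_Y:
x = (SD_X/SD_Y)(y − M_Y) + M_X = (2.8/2.4)(18.7 − 13.9) + 13.0
x = 1.166667 × 4.800 + 13.0 = 18.6

18.6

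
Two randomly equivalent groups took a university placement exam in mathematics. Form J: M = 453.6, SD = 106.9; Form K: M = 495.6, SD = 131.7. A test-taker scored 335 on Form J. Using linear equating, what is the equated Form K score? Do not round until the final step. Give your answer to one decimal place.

Linear equating: y = (SD_Y/SD_X)(x − M_X) + M_Y
y = (131.7/106.9)(335 − 453.6) + 495.6
y = 1.231993 × -118.6 + 495.6 = -146.1143 + 495.6 = 349.5

349.5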